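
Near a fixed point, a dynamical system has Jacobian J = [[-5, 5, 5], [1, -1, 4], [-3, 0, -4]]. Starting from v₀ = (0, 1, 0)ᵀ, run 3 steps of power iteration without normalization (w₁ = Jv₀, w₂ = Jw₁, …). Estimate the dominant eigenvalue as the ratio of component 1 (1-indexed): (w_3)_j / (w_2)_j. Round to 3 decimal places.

-3.500

w1 = Jv₀ = ((-5)·0 + 5·1 + 5·0; 1·0 + (-1)·1 + 4·0; (-3)·0 + 0·1 + (-4)·0) = (5, -1, 0)
w2 = Jw1 = ((-5)·5 + 5·(-1) + 5·0; 1·5 + (-1)·(-1) + 4·0; (-3)·5 + 0·(-1) + (-4)·0) = (-30, 6, -15)
w3 = Jw2 = (105, -96, 150)
Ratio at component: 105 / -30 = -3.500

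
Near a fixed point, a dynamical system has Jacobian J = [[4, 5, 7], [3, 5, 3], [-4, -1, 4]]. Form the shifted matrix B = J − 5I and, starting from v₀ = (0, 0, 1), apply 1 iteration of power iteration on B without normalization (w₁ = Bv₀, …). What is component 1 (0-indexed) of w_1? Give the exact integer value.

B = J − 5I has rows (-1, 5, 7); (3, 0, 3); (-4, -1, -1)
w1 = Bv₀ = (7, 3, -1)
Requested component of w1: 3

3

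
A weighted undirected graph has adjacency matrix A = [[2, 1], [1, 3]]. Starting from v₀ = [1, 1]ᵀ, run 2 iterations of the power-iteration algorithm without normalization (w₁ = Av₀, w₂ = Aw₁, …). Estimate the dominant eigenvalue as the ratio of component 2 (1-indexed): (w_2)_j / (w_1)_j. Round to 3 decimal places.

w1 = Av₀ = (2·1 + 1·1; 1·1 + 3·1) = (3, 4)
w2 = Aw1 = (2·3 + 1·4; 1·3 + 3·4) = (10, 15)
Ratio at component: 15 / 4 = 3.750

3.750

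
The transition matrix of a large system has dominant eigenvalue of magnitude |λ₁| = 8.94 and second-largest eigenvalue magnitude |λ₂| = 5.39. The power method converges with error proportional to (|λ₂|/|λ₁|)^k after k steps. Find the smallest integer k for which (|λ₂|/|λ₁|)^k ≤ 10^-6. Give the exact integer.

|λ₂/λ₁| = 5.39/8.94 = 0.60291
Need k ≥ ln(10^-6) / ln(0.60291) = -13.8155 / -0.5060 ≈ 27.304
Smallest integer k satisfying the bound: 28

28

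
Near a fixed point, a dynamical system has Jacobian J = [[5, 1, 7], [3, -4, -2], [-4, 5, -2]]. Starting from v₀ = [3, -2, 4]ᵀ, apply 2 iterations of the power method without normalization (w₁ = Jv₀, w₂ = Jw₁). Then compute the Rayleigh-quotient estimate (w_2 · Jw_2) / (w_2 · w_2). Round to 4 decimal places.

w1 = Jv₀ = (5·3 + 1·(-2) + 7·4; 3·3 + (-4)·(-2) + (-2)·4; (-4)·3 + 5·(-2) + (-2)·4) = (41, 9, -30)
w2 = Jw1 = (5·41 + 1·9 + 7·(-30); 3·41 + (-4)·9 + (-2)·(-30); (-4)·41 + 5·9 + (-2)·(-30)) = (4, 147, -59)
Jw2 = (-246, -458, 837)
w2·Jw2 = 4·(-246) + 147·(-458) + (-59)·837 = -117693; w2·w2 = 4·4 + 147·147 + (-59)·(-59) = 25106
λ ≈ -117693/25106 = -4.6878

-4.6878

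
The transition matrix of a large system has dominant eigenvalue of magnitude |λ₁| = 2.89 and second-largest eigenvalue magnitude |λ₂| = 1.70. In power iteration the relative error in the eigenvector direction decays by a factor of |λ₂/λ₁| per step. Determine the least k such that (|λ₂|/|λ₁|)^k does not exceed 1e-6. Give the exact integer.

27

|λ₂/λ₁| = 1.70/2.89 = 0.58824
Need k ≥ ln(1e-6) / ln(0.58824) = -13.8155 / -0.5306 ≈ 26.036
Smallest integer k satisfying the bound: 27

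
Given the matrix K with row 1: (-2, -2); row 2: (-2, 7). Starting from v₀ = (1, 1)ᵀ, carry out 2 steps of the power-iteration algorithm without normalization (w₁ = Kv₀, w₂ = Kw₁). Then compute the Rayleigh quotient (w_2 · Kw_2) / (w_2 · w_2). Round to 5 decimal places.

w1 = Kv₀ = (-4, 5)
w2 = Kw1 = (-2, 43)
Kw2 = (-82, 305)
w2·Kw2 = (-2)·(-82) + 43·305 = 13279; w2·w2 = (-2)·(-2) + 43·43 = 1853
λ ≈ 13279/1853 = 7.16622

λ ≈ 7.16622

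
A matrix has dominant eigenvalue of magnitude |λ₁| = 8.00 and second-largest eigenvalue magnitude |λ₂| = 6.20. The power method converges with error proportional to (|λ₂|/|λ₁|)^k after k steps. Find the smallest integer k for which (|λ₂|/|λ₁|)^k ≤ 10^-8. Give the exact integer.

73

|λ₂/λ₁| = 6.20/8.00 = 0.77500
Need k ≥ ln(10^-8) / ln(0.77500) = -18.4207 / -0.2549 ≈ 72.269
Smallest integer k satisfying the bound: 73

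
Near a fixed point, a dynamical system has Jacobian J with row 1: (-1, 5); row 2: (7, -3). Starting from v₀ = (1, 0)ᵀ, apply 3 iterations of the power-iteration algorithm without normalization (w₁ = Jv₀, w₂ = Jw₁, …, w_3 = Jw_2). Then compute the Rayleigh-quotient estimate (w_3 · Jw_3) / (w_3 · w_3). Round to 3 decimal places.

w1 = Jv₀ = (-1, 7)
w2 = Jw1 = (36, -28)
w3 = Jw2 = (-176, 336)
Jw3 = (1856, -2240)
w3·Jw3 = (-176)·1856 + 336·(-2240) = -1079296; w3·w3 = (-176)·(-176) + 336·336 = 143872
λ ≈ -1079296/143872 = -7.502

-7.502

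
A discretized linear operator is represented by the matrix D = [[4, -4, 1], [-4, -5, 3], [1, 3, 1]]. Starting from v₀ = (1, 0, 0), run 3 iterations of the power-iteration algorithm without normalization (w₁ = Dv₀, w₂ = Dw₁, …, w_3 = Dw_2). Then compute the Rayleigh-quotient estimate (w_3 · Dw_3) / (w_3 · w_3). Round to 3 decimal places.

λ ≈ -0.743

w1 = Dv₀ = (4·1 + (-4)·0 + 1·0; (-4)·1 + (-5)·0 + 3·0; 1·1 + 3·0 + 1·0) = (4, -4, 1)
w2 = Dw1 = (4·4 + (-4)·(-4) + 1·1; (-4)·4 + (-5)·(-4) + 3·1; 1·4 + 3·(-4) + 1·1) = (33, 7, -7)
w3 = Dw2 = (97, -188, 47)
Dw3 = (1187, 693, -420)
w3·Dw3 = 97·1187 + (-188)·693 + 47·(-420) = -34885; w3·w3 = 97·97 + (-188)·(-188) + 47·47 = 46962
λ ≈ -34885/46962 = -0.743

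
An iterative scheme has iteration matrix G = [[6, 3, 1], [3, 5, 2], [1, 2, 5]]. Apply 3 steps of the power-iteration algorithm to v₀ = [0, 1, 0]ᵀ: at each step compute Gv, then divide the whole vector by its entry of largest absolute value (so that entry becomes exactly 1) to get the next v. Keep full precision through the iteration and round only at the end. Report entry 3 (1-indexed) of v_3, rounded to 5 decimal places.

Gv0 = (3.000000, 5.000000, 2.000000); divide by 5.000000 → v1 = (0.600000, 1.000000, 0.400000)
Gv1 = (7.000000, 7.600000, 4.600000); divide by 7.600000 → v2 = (0.921053, 1.000000, 0.605263)
Gv2 = (9.131579, 8.973684, 5.947368); divide by 9.131579 → v3 = (1.000000, 0.982709, 0.651297)
Requested entry of v3: 226/347 = 0.65130

0.65130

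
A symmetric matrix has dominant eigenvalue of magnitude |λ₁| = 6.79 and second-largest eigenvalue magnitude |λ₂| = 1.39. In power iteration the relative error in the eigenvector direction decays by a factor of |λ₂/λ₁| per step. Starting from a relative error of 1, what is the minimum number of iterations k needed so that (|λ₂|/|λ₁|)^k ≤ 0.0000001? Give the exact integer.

|λ₂/λ₁| = 1.39/6.79 = 0.20471
Need k ≥ ln(0.0000001) / ln(0.20471) = -16.1181 / -1.5861 ≈ 10.162
Smallest integer k satisfying the bound: 11

11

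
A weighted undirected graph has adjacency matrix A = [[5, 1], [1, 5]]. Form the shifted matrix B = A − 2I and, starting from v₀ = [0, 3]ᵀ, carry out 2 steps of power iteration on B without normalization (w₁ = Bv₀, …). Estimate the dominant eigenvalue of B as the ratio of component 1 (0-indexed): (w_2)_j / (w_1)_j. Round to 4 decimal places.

μ ≈ 3.3333

B = A − 2I has rows (3, 1); (1, 3)
w1 = Bv₀ = (3·0 + 1·3; 1·0 + 3·3) = (3, 9)
w2 = Bw1 = (3·3 + 1·9; 1·3 + 3·9) = (18, 30)
Ratio: 30/9 = 3.3333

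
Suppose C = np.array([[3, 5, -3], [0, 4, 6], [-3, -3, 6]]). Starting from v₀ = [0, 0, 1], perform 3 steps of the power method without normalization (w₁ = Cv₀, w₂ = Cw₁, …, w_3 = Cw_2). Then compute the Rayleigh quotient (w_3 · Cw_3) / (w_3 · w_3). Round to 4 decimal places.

5.9230

w1 = Cv₀ = (3·0 + 5·0 + (-3)·1; 0·0 + 4·0 + 6·1; (-3)·0 + (-3)·0 + 6·1) = (-3, 6, 6)
w2 = Cw1 = (3·(-3) + 5·6 + (-3)·6; 0·(-3) + 4·6 + 6·6; (-3)·(-3) + (-3)·6 + 6·6) = (3, 60, 27)
w3 = Cw2 = (228, 402, -27)
Cw3 = (2775, 1446, -2052)
w3·Cw3 = 228·2775 + 402·1446 + (-27)·(-2052) = 1269396; w3·w3 = 228·228 + 402·402 + (-27)·(-27) = 214317
λ ≈ 1269396/214317 = 5.9230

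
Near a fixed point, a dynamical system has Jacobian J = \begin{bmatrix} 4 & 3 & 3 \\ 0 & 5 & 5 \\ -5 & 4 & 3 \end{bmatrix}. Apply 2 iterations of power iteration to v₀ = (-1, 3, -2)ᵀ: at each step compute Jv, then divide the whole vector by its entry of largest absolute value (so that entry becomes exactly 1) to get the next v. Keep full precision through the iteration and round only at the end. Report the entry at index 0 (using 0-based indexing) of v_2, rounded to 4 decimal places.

Jv0 = (-1.00000, 5.00000, 11.00000); divide by 11.00000 → v1 = (-0.09091, 0.45455, 1.00000)
Jv1 = (4.00000, 7.27273, 5.27273); divide by 7.27273 → v2 = (0.55000, 1.00000, 0.72500)
Requested entry of v2: 44/80 = 0.5500

0.5500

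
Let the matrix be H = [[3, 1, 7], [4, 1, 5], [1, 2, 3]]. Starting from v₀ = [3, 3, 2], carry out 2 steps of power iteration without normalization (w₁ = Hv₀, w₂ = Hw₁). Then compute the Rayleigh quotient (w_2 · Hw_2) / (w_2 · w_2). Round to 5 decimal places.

λ ≈ 8.05481

w1 = Hv₀ = (26, 25, 15)
w2 = Hw1 = (208, 204, 121)
Hw2 = (1675, 1641, 979)
w2·Hw2 = 208·1675 + 204·1641 + 121·979 = 801623; w2·w2 = 208·208 + 204·204 + 121·121 = 99521
λ ≈ 801623/99521 = 8.05481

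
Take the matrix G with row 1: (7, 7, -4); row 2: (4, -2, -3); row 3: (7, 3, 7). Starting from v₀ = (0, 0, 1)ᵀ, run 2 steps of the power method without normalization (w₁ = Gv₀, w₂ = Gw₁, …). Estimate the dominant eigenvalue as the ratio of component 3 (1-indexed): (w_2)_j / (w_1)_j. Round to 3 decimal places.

w1 = Gv₀ = (7·0 + 7·0 + (-4)·1; 4·0 + (-2)·0 + (-3)·1; 7·0 + 3·0 + 7·1) = (-4, -3, 7)
w2 = Gw1 = (7·(-4) + 7·(-3) + (-4)·7; 4·(-4) + (-2)·(-3) + (-3)·7; 7·(-4) + 3·(-3) + 7·7) = (-77, -31, 12)
Ratio at component: 12 / 7 = 1.714

1.714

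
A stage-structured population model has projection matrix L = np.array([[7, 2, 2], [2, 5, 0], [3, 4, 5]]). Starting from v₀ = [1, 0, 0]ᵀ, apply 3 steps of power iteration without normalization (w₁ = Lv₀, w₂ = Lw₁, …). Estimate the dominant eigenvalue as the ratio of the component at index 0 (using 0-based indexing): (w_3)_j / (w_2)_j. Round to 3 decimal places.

w1 = Lv₀ = (7·1 + 2·0 + 2·0; 2·1 + 5·0 + 0·0; 3·1 + 4·0 + 5·0) = (7, 2, 3)
w2 = Lw1 = (7·7 + 2·2 + 2·3; 2·7 + 5·2 + 0·3; 3·7 + 4·2 + 5·3) = (59, 24, 44)
w3 = Lw2 = (549, 238, 493)
Ratio at component: 549 / 59 = 9.305

λ ≈ 9.305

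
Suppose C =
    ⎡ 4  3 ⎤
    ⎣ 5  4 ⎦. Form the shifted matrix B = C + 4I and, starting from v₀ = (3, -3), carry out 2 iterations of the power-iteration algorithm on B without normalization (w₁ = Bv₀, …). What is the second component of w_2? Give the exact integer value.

B = C + 4I has rows (8, 3); (5, 8)
w1 = Bv₀ = (8·3 + 3·(-3); 5·3 + 8·(-3)) = (15, -9)
w2 = Bw1 = (8·15 + 3·(-9); 5·15 + 8·(-9)) = (93, 3)
Requested component of w2: 3

3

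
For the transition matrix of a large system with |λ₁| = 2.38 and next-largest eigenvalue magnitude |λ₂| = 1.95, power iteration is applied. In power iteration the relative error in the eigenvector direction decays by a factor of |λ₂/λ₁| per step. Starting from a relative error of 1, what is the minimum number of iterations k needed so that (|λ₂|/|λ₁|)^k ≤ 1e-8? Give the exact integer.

93

|λ₂/λ₁| = 1.95/2.38 = 0.81933
Need k ≥ ln(1e-8) / ln(0.81933) = -18.4207 / -0.1993 ≈ 92.440
Smallest integer k satisfying the bound: 93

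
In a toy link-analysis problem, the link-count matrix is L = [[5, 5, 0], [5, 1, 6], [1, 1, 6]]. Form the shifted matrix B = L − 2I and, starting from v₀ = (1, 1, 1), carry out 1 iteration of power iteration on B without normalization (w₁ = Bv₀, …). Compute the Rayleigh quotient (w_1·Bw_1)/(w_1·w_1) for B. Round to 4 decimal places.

7.5200

B = L − 2I has rows (3, 5, 0); (5, -1, 6); (1, 1, 4)
w1 = Bv₀ = (3·1 + 5·1 + 0·1; 5·1 + (-1)·1 + 6·1; 1·1 + 1·1 + 4·1) = (8, 10, 6)
Bw1 = (74, 66, 42)
w1·Bw1 = 1504; w1·w1 = 200; μ ≈ 1504/200 = 7.5200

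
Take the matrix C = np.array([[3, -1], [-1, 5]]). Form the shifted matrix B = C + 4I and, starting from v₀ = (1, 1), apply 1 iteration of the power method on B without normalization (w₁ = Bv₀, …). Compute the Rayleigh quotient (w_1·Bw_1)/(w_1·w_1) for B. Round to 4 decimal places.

7.3200

B = C + 4I has rows (7, -1); (-1, 9)
w1 = Bv₀ = (7·1 + (-1)·1; (-1)·1 + 9·1) = (6, 8)
Bw1 = (34, 66)
w1·Bw1 = 732; w1·w1 = 100; μ ≈ 732/100 = 7.3200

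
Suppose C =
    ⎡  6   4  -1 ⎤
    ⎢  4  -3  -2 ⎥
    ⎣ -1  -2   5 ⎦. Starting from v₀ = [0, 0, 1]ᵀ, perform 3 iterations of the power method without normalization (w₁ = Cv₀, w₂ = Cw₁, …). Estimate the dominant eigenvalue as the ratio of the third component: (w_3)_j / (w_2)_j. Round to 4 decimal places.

λ ≈ 6.1667

w1 = Cv₀ = (6·0 + 4·0 + (-1)·1; 4·0 + (-3)·0 + (-2)·1; (-1)·0 + (-2)·0 + 5·1) = (-1, -2, 5)
w2 = Cw1 = (6·(-1) + 4·(-2) + (-1)·5; 4·(-1) + (-3)·(-2) + (-2)·5; (-1)·(-1) + (-2)·(-2) + 5·5) = (-19, -8, 30)
w3 = Cw2 = (-176, -112, 185)
Ratio at component: 185 / 30 = 6.1667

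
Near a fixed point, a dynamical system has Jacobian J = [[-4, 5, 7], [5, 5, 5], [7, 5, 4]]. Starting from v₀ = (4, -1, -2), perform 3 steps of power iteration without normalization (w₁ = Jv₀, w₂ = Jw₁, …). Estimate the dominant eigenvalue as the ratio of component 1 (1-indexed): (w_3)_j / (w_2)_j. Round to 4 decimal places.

w1 = Jv₀ = ((-4)·4 + 5·(-1) + 7·(-2); 5·4 + 5·(-1) + 5·(-2); 7·4 + 5·(-1) + 4·(-2)) = (-35, 5, 15)
w2 = Jw1 = ((-4)·(-35) + 5·5 + 7·15; 5·(-35) + 5·5 + 5·15; 7·(-35) + 5·5 + 4·15) = (270, -75, -160)
w3 = Jw2 = (-2575, 175, 875)
Ratio at component: -2575 / 270 = -9.5370

-9.5370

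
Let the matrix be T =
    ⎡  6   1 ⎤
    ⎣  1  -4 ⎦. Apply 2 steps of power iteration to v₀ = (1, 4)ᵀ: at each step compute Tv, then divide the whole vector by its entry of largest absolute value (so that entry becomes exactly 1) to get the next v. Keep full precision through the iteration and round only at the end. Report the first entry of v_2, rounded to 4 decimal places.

Tv0 = (10.00000, -15.00000); divide by -15.00000 → v1 = (-0.66667, 1.00000)
Tv1 = (-3.00000, -4.66667); divide by -4.66667 → v2 = (0.64286, 1.00000)
Requested entry of v2: 45/70 = 0.6429

0.6429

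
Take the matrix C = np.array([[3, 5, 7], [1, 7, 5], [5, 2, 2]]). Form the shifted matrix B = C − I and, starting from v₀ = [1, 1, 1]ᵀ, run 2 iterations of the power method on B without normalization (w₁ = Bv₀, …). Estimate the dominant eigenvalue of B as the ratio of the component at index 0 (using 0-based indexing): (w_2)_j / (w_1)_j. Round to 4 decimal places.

B = C − I has rows (2, 5, 7); (1, 6, 5); (5, 2, 1)
w1 = Bv₀ = (14, 12, 8)
w2 = Bw1 = (144, 126, 102)
Ratio: 144/14 = 10.2857

μ ≈ 10.2857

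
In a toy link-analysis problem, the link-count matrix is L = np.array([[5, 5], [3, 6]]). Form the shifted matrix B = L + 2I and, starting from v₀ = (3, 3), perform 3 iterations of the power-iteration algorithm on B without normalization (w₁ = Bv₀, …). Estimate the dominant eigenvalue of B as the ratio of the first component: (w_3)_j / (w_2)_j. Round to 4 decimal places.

11.4604

B = L + 2I has rows (7, 5); (3, 8)
w1 = Bv₀ = (7·3 + 5·3; 3·3 + 8·3) = (36, 33)
w2 = Bw1 = (7·36 + 5·33; 3·36 + 8·33) = (417, 372)
w3 = Bw2 = (4779, 4227)
Ratio: 4779/417 = 11.4604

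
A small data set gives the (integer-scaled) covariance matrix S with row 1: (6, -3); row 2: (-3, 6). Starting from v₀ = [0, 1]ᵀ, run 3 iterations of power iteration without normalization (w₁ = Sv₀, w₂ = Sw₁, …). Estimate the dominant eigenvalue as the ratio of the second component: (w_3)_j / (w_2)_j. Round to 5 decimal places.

8.40000

w1 = Sv₀ = (-3, 6)
w2 = Sw1 = (-36, 45)
w3 = Sw2 = (-351, 378)
Ratio at component: 378 / 45 = 8.40000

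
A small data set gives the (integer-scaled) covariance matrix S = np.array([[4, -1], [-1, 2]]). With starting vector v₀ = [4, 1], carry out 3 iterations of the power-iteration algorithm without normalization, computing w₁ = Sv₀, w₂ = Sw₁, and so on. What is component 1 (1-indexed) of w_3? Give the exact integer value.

267

w1 = Sv₀ = (4·4 + (-1)·1; (-1)·4 + 2·1) = (15, -2)
w2 = Sw1 = (4·15 + (-1)·(-2); (-1)·15 + 2·(-2)) = (62, -19)
w3 = Sw2 = (267, -100)
The requested component of w3 is 267.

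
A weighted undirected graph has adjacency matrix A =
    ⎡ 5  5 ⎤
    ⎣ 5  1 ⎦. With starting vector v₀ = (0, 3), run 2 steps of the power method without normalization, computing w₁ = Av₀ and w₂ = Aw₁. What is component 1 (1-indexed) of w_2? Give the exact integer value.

w1 = Av₀ = (5·0 + 5·3; 5·0 + 1·3) = (15, 3)
w2 = Aw1 = (5·15 + 5·3; 5·15 + 1·3) = (90, 78)
The requested component of w2 is 90.

90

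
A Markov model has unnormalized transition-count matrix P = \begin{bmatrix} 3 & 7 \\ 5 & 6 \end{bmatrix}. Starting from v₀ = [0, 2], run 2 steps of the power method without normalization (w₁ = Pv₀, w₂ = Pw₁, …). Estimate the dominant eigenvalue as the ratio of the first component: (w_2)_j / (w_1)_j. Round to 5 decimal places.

w1 = Pv₀ = (3·0 + 7·2; 5·0 + 6·2) = (14, 12)
w2 = Pw1 = (3·14 + 7·12; 5·14 + 6·12) = (126, 142)
Ratio at component: 126 / 14 = 9.00000

λ ≈ 9.00000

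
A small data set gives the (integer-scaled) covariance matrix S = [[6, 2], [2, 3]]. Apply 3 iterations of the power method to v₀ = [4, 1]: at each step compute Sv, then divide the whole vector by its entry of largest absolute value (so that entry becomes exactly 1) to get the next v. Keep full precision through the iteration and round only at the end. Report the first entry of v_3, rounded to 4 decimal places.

1.0000

Sv0 = (26.00000, 11.00000); divide by 26.00000 → v1 = (1.00000, 0.42308)
Sv1 = (6.84615, 3.26923); divide by 6.84615 → v2 = (1.00000, 0.47753)
Sv2 = (6.95506, 3.43258); divide by 6.95506 → v3 = (1.00000, 0.49354)
Requested entry of v3: 1238/1238 = 1.0000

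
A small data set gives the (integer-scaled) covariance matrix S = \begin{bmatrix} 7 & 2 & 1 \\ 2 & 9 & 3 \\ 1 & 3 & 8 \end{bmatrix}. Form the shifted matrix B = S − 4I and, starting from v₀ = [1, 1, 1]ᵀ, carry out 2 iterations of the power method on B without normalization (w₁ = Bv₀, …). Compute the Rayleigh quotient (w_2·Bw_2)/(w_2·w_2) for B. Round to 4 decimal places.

8.4177

B = S − 4I has rows (3, 2, 1); (2, 5, 3); (1, 3, 4)
w1 = Bv₀ = (3·1 + 2·1 + 1·1; 2·1 + 5·1 + 3·1; 1·1 + 3·1 + 4·1) = (6, 10, 8)
w2 = Bw1 = (3·6 + 2·10 + 1·8; 2·6 + 5·10 + 3·8; 1·6 + 3·10 + 4·8) = (46, 86, 68)
Bw2 = (378, 726, 576)
w2·Bw2 = 118992; w2·w2 = 14136; μ ≈ 118992/14136 = 8.4177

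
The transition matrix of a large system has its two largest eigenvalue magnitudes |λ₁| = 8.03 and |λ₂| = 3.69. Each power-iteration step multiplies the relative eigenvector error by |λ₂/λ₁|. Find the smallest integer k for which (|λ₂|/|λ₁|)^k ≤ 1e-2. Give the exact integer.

6

|λ₂/λ₁| = 3.69/8.03 = 0.45953
Need k ≥ ln(1e-2) / ln(0.45953) = -4.6052 / -0.7776 ≈ 5.923
Smallest integer k satisfying the bound: 6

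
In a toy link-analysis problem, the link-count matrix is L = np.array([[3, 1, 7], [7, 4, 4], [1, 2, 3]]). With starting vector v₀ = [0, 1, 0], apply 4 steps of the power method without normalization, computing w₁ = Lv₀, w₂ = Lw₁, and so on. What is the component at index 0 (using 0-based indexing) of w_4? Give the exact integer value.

1824

w1 = Lv₀ = (1, 4, 2)
w2 = Lw1 = (21, 31, 15)
w3 = Lw2 = (199, 331, 128)
w4 = Lw3 = (1824, 3229, 1245)
The requested component of w4 is 1824.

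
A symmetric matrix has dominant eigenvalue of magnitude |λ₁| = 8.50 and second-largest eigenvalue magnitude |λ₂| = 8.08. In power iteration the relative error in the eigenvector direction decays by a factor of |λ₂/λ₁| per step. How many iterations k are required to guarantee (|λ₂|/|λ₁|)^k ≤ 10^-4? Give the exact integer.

182

|λ₂/λ₁| = 8.08/8.50 = 0.95059
Need k ≥ ln(10^-4) / ln(0.95059) = -9.2103 / -0.0507 ≈ 181.756
Smallest integer k satisfying the bound: 182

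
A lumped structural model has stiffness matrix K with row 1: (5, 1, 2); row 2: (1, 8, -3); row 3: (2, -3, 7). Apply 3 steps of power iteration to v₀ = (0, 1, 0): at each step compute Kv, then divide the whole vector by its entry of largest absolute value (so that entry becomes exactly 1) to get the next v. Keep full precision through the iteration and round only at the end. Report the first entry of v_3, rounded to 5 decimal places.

0.03159

Kv0 = (1.000000, 8.000000, -3.000000); divide by 8.000000 → v1 = (0.125000, 1.000000, -0.375000)
Kv1 = (0.875000, 9.250000, -5.375000); divide by 9.250000 → v2 = (0.094595, 1.000000, -0.581081)
Kv2 = (0.310811, 9.837838, -6.878378); divide by 9.837838 → v3 = (0.031593, 1.000000, -0.699176)
Requested entry of v3: 23/728 = 0.03159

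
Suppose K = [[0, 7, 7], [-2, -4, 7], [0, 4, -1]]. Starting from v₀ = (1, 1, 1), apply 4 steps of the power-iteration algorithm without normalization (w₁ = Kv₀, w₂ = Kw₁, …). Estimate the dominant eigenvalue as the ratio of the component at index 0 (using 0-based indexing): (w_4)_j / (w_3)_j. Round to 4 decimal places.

w1 = Kv₀ = (0·1 + 7·1 + 7·1; (-2)·1 + (-4)·1 + 7·1; 0·1 + 4·1 + (-1)·1) = (14, 1, 3)
w2 = Kw1 = (0·14 + 7·1 + 7·3; (-2)·14 + (-4)·1 + 7·3; 0·14 + 4·1 + (-1)·3) = (28, -11, 1)
w3 = Kw2 = (-70, -5, -45)
w4 = Kw3 = (-350, -155, 25)
Ratio at component: -350 / -70 = 5.0000

5.0000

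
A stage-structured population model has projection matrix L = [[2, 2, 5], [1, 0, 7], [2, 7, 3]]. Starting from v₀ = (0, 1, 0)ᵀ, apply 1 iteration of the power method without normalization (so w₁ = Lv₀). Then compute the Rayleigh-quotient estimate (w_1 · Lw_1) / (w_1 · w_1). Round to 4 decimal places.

w1 = Lv₀ = (2·0 + 2·1 + 5·0; 1·0 + 0·1 + 7·0; 2·0 + 7·1 + 3·0) = (2, 0, 7)
Lw1 = (39, 51, 25)
w1·Lw1 = 2·39 + 0·51 + 7·25 = 253; w1·w1 = 2·2 + 0·0 + 7·7 = 53
λ ≈ 253/53 = 4.7736

4.7736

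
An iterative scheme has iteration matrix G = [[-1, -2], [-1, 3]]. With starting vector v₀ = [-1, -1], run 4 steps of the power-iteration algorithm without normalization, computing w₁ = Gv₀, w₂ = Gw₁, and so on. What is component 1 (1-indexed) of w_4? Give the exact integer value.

w1 = Gv₀ = (3, -2)
w2 = Gw1 = (1, -9)
w3 = Gw2 = (17, -28)
w4 = Gw3 = (39, -101)
The requested component of w4 is 39.

39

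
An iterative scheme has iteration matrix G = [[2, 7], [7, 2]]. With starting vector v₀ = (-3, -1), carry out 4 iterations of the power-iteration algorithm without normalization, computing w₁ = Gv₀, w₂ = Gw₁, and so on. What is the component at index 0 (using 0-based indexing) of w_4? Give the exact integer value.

-13747

w1 = Gv₀ = (-13, -23)
w2 = Gw1 = (-187, -137)
w3 = Gw2 = (-1333, -1583)
w4 = Gw3 = (-13747, -12497)
The requested component of w4 is -13747.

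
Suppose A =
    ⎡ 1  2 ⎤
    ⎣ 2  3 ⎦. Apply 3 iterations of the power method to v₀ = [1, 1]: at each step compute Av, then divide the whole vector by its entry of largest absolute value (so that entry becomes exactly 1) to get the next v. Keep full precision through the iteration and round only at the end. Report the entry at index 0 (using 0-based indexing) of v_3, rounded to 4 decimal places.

Av0 = (3.00000, 5.00000); divide by 5.00000 → v1 = (0.60000, 1.00000)
Av1 = (2.60000, 4.20000); divide by 4.20000 → v2 = (0.61905, 1.00000)
Av2 = (2.61905, 4.23810); divide by 4.23810 → v3 = (0.61798, 1.00000)
Requested entry of v3: 55/89 = 0.6180

0.6180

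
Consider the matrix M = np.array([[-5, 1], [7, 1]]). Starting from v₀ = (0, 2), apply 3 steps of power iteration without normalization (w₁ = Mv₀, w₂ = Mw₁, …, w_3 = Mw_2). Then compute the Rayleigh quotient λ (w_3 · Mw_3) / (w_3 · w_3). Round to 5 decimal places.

w1 = Mv₀ = ((-5)·0 + 1·2; 7·0 + 1·2) = (2, 2)
w2 = Mw1 = ((-5)·2 + 1·2; 7·2 + 1·2) = (-8, 16)
w3 = Mw2 = (56, -40)
Mw3 = (-320, 352)
w3·Mw3 = 56·(-320) + (-40)·352 = -32000; w3·w3 = 56·56 + (-40)·(-40) = 4736
λ ≈ -32000/4736 = -6.75676

λ ≈ -6.75676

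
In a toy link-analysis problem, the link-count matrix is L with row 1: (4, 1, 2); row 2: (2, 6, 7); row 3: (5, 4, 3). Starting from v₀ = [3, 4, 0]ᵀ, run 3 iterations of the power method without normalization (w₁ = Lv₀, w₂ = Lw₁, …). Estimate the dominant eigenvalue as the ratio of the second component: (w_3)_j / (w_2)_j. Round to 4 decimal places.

λ ≈ 11.5082

w1 = Lv₀ = (16, 30, 31)
w2 = Lw1 = (156, 429, 293)
w3 = Lw2 = (1639, 4937, 3375)
Ratio at component: 4937 / 429 = 11.5082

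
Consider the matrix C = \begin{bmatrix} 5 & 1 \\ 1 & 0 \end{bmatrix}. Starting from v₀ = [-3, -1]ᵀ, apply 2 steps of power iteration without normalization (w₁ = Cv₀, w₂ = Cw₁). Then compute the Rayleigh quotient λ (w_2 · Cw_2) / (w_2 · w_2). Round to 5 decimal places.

5.19258

w1 = Cv₀ = (5·(-3) + 1·(-1); 1·(-3) + 0·(-1)) = (-16, -3)
w2 = Cw1 = (5·(-16) + 1·(-3); 1·(-16) + 0·(-3)) = (-83, -16)
Cw2 = (-431, -83)
w2·Cw2 = (-83)·(-431) + (-16)·(-83) = 37101; w2·w2 = (-83)·(-83) + (-16)·(-16) = 7145
λ ≈ 37101/7145 = 5.19258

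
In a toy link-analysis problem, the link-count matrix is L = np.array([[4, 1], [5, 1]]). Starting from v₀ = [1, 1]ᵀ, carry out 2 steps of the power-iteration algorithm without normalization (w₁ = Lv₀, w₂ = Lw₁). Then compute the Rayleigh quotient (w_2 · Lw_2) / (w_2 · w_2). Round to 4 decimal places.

w1 = Lv₀ = (4·1 + 1·1; 5·1 + 1·1) = (5, 6)
w2 = Lw1 = (4·5 + 1·6; 5·5 + 1·6) = (26, 31)
Lw2 = (135, 161)
w2·Lw2 = 26·135 + 31·161 = 8501; w2·w2 = 26·26 + 31·31 = 1637
λ ≈ 8501/1637 = 5.1930

λ ≈ 5.1930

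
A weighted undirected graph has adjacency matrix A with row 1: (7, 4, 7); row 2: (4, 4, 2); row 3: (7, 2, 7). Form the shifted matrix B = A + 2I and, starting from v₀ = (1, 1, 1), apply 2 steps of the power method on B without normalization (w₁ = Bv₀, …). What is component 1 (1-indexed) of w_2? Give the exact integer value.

354

B = A + 2I has rows (9, 4, 7); (4, 6, 2); (7, 2, 9)
w1 = Bv₀ = (20, 12, 18)
w2 = Bw1 = (354, 188, 326)
Requested component of w2: 354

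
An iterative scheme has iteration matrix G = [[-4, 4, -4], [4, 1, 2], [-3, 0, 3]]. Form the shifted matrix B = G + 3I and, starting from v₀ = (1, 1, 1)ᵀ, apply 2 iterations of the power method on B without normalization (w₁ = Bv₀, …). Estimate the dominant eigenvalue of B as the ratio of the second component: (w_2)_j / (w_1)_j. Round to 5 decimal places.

μ ≈ 4.20000

B = G + 3I has rows (-1, 4, -4); (4, 4, 2); (-3, 0, 6)
w1 = Bv₀ = ((-1)·1 + 4·1 + (-4)·1; 4·1 + 4·1 + 2·1; (-3)·1 + 0·1 + 6·1) = (-1, 10, 3)
w2 = Bw1 = ((-1)·(-1) + 4·10 + (-4)·3; 4·(-1) + 4·10 + 2·3; (-3)·(-1) + 0·10 + 6·3) = (29, 42, 21)
Ratio: 42/10 = 4.20000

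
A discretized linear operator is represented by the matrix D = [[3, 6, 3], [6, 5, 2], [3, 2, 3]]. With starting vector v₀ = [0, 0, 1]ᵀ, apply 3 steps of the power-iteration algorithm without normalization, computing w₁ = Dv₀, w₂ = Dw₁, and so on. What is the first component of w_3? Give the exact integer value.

360

w1 = Dv₀ = (3, 2, 3)
w2 = Dw1 = (30, 34, 22)
w3 = Dw2 = (360, 394, 224)
The requested component of w3 is 360.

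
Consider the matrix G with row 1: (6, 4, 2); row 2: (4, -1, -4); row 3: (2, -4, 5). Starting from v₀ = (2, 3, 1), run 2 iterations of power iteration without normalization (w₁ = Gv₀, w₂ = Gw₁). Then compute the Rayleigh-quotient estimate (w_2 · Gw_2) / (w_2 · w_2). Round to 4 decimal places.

λ ≈ 6.9988

w1 = Gv₀ = (6·2 + 4·3 + 2·1; 4·2 + (-1)·3 + (-4)·1; 2·2 + (-4)·3 + 5·1) = (26, 1, -3)
w2 = Gw1 = (6·26 + 4·1 + 2·(-3); 4·26 + (-1)·1 + (-4)·(-3); 2·26 + (-4)·1 + 5·(-3)) = (154, 115, 33)
Gw2 = (1450, 369, 13)
w2·Gw2 = 154·1450 + 115·369 + 33·13 = 266164; w2·w2 = 154·154 + 115·115 + 33·33 = 38030
λ ≈ 266164/38030 = 6.9988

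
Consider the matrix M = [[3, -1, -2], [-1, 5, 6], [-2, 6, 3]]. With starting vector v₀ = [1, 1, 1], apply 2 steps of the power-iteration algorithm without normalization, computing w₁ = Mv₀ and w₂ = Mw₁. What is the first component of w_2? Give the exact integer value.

w1 = Mv₀ = (0, 10, 7)
w2 = Mw1 = (-24, 92, 81)
The requested component of w2 is -24.

-24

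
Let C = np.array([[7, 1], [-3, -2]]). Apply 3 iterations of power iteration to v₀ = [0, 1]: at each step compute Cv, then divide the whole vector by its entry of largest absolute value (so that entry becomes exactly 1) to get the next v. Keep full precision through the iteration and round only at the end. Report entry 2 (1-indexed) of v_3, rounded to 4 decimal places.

-0.4722

Cv0 = (1.00000, -2.00000); divide by -2.00000 → v1 = (-0.50000, 1.00000)
Cv1 = (-2.50000, -0.50000); divide by -2.50000 → v2 = (1.00000, 0.20000)
Cv2 = (7.20000, -3.40000); divide by 7.20000 → v3 = (1.00000, -0.47222)
Requested entry of v3: -17/36 = -0.4722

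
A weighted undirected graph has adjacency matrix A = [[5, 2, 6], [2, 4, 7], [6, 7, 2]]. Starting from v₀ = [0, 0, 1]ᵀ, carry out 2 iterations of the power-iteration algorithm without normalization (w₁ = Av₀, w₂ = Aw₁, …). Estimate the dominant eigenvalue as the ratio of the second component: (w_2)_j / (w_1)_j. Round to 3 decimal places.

λ ≈ 7.714

w1 = Av₀ = (5·0 + 2·0 + 6·1; 2·0 + 4·0 + 7·1; 6·0 + 7·0 + 2·1) = (6, 7, 2)
w2 = Aw1 = (5·6 + 2·7 + 6·2; 2·6 + 4·7 + 7·2; 6·6 + 7·7 + 2·2) = (56, 54, 89)
Ratio at component: 54 / 7 = 7.714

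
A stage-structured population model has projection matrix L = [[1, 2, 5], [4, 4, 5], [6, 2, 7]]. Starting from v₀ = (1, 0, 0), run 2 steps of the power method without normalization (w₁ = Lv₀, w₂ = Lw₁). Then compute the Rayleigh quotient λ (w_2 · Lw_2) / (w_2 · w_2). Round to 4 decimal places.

w1 = Lv₀ = (1·1 + 2·0 + 5·0; 4·1 + 4·0 + 5·0; 6·1 + 2·0 + 7·0) = (1, 4, 6)
w2 = Lw1 = (1·1 + 2·4 + 5·6; 4·1 + 4·4 + 5·6; 6·1 + 2·4 + 7·6) = (39, 50, 56)
Lw2 = (419, 636, 726)
w2·Lw2 = 39·419 + 50·636 + 56·726 = 88797; w2·w2 = 39·39 + 50·50 + 56·56 = 7157
λ ≈ 88797/7157 = 12.4070

12.4070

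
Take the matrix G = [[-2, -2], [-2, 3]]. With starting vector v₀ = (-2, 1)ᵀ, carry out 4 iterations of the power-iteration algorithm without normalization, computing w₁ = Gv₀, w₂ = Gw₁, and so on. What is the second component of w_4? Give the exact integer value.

257

w1 = Gv₀ = (2, 7)
w2 = Gw1 = (-18, 17)
w3 = Gw2 = (2, 87)
w4 = Gw3 = (-178, 257)
The requested component of w4 is 257.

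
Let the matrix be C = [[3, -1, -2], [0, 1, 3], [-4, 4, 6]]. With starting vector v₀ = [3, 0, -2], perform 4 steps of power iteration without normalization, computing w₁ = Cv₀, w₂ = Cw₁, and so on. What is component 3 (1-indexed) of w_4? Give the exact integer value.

w1 = Cv₀ = (13, -6, -24)
w2 = Cw1 = (93, -78, -220)
w3 = Cw2 = (797, -738, -2004)
w4 = Cw3 = (7137, -6750, -18164)
The requested component of w4 is -18164.

-18164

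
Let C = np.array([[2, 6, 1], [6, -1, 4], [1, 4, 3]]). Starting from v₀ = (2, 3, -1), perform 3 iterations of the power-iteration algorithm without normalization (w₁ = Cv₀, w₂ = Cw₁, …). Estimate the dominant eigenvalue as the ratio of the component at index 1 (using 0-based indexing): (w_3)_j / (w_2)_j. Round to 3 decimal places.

w1 = Cv₀ = (2·2 + 6·3 + 1·(-1); 6·2 + (-1)·3 + 4·(-1); 1·2 + 4·3 + 3·(-1)) = (21, 5, 11)
w2 = Cw1 = (2·21 + 6·5 + 1·11; 6·21 + (-1)·5 + 4·11; 1·21 + 4·5 + 3·11) = (83, 165, 74)
w3 = Cw2 = (1230, 629, 965)
Ratio at component: 629 / 165 = 3.812

3.812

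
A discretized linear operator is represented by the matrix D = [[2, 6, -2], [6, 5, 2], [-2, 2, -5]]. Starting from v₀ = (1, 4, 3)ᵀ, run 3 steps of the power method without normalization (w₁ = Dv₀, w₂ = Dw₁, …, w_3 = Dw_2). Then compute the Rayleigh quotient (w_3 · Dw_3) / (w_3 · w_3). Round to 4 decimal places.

λ ≈ 9.3772

w1 = Dv₀ = (20, 32, -9)
w2 = Dw1 = (250, 262, 69)
w3 = Dw2 = (1934, 2948, -321)
Dw3 = (22198, 25702, 3633)
w3·Dw3 = 1934·22198 + 2948·25702 + (-321)·3633 = 117534235; w3·w3 = 1934·1934 + 2948·2948 + (-321)·(-321) = 12534101
λ ≈ 117534235/12534101 = 9.3772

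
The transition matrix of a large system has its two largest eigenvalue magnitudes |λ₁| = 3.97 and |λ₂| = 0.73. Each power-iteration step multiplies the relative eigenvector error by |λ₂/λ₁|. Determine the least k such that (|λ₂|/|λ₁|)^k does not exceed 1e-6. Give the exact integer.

|λ₂/λ₁| = 0.73/3.97 = 0.18388
Need k ≥ ln(1e-6) / ln(0.18388) = -13.8155 / -1.6935 ≈ 8.158
Smallest integer k satisfying the bound: 9

9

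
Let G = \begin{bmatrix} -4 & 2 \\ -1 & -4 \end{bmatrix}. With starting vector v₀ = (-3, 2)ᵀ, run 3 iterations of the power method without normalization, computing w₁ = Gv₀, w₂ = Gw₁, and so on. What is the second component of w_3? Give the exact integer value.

58

w1 = Gv₀ = ((-4)·(-3) + 2·2; (-1)·(-3) + (-4)·2) = (16, -5)
w2 = Gw1 = ((-4)·16 + 2·(-5); (-1)·16 + (-4)·(-5)) = (-74, 4)
w3 = Gw2 = (304, 58)
The requested component of w3 is 58.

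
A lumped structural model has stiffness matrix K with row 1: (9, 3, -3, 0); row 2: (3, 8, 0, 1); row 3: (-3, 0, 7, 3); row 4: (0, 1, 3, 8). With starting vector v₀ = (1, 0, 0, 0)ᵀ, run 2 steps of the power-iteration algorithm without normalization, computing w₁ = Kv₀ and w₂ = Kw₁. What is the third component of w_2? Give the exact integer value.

w1 = Kv₀ = (9·1 + 3·0 + (-3)·0 + 0·0; 3·1 + 8·0 + 0·0 + 1·0; (-3)·1 + 0·0 + 7·0 + 3·0; 0·1 + 1·0 + 3·0 + 8·0) = (9, 3, -3, 0)
w2 = Kw1 = (9·9 + 3·3 + (-3)·(-3) + 0·0; 3·9 + 8·3 + 0·(-3) + 1·0; (-3)·9 + 0·3 + 7·(-3) + 3·0; 0·9 + 1·3 + 3·(-3) + 8·0) = (99, 51, -48, -6)
The requested component of w2 is -48.

-48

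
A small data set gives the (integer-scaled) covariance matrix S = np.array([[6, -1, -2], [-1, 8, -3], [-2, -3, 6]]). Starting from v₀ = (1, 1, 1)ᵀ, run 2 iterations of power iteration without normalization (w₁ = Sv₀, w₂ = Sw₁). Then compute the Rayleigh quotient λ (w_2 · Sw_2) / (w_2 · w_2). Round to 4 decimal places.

w1 = Sv₀ = (3, 4, 1)
w2 = Sw1 = (12, 26, -12)
Sw2 = (70, 232, -174)
w2·Sw2 = 12·70 + 26·232 + (-12)·(-174) = 8960; w2·w2 = 12·12 + 26·26 + (-12)·(-12) = 964
λ ≈ 8960/964 = 9.2946

9.2946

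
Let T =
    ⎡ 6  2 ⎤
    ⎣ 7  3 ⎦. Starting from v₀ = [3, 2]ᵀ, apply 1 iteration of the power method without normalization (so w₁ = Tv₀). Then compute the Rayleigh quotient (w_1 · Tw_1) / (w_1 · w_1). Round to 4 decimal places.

8.6043

w1 = Tv₀ = (6·3 + 2·2; 7·3 + 3·2) = (22, 27)
Tw1 = (186, 235)
w1·Tw1 = 22·186 + 27·235 = 10437; w1·w1 = 22·22 + 27·27 = 1213
λ ≈ 10437/1213 = 8.6043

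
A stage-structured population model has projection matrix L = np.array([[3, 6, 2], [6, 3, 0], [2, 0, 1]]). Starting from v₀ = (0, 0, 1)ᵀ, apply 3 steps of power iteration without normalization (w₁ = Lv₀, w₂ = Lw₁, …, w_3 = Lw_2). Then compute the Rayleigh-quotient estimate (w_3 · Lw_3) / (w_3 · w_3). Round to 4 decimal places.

9.1320

w1 = Lv₀ = (2, 0, 1)
w2 = Lw1 = (8, 12, 5)
w3 = Lw2 = (106, 84, 21)
Lw3 = (864, 888, 233)
w3·Lw3 = 106·864 + 84·888 + 21·233 = 171069; w3·w3 = 106·106 + 84·84 + 21·21 = 18733
λ ≈ 171069/18733 = 9.1320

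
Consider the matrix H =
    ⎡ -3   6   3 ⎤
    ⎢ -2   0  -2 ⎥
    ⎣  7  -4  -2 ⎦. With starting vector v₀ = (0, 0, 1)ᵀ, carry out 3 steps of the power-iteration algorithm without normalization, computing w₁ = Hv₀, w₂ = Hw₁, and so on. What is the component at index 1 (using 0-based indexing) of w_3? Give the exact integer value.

w1 = Hv₀ = (3, -2, -2)
w2 = Hw1 = (-27, -2, 33)
w3 = Hw2 = (168, -12, -247)
The requested component of w3 is -12.

-12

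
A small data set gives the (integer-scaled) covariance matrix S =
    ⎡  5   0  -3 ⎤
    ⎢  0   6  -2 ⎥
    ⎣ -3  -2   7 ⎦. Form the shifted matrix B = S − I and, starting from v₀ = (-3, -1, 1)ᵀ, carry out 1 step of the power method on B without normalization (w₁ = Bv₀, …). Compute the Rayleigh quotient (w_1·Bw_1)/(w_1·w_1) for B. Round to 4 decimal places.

B = S − I has rows (4, 0, -3); (0, 5, -2); (-3, -2, 6)
w1 = Bv₀ = (4·(-3) + 0·(-1) + (-3)·1; 0·(-3) + 5·(-1) + (-2)·1; (-3)·(-3) + (-2)·(-1) + 6·1) = (-15, -7, 17)
Bw1 = (-111, -69, 161)
w1·Bw1 = 4885; w1·w1 = 563; μ ≈ 4885/563 = 8.6767

8.6767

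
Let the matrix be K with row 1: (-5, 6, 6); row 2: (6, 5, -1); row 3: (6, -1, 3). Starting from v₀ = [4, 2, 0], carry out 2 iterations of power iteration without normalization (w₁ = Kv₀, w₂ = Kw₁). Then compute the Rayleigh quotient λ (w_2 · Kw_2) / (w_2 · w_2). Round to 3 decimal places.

-1.806

w1 = Kv₀ = ((-5)·4 + 6·2 + 6·0; 6·4 + 5·2 + (-1)·0; 6·4 + (-1)·2 + 3·0) = (-8, 34, 22)
w2 = Kw1 = ((-5)·(-8) + 6·34 + 6·22; 6·(-8) + 5·34 + (-1)·22; 6·(-8) + (-1)·34 + 3·22) = (376, 100, -16)
Kw2 = (-1376, 2772, 2108)
w2·Kw2 = 376·(-1376) + 100·2772 + (-16)·2108 = -273904; w2·w2 = 376·376 + 100·100 + (-16)·(-16) = 151632
λ ≈ -273904/151632 = -1.806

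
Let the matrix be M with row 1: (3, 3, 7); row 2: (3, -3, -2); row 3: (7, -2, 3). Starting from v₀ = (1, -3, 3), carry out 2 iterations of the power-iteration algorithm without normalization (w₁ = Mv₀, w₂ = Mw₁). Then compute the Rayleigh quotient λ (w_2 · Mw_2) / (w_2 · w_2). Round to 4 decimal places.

w1 = Mv₀ = (15, 6, 22)
w2 = Mw1 = (217, -17, 159)
Mw2 = (1713, 384, 2030)
w2·Mw2 = 217·1713 + (-17)·384 + 159·2030 = 687963; w2·w2 = 217·217 + (-17)·(-17) + 159·159 = 72659
λ ≈ 687963/72659 = 9.4684

9.4684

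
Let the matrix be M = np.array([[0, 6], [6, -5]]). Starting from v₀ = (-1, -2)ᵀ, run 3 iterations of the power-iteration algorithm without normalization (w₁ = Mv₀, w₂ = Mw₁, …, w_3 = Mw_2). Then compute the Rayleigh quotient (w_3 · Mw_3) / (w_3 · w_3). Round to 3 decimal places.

w1 = Mv₀ = (0·(-1) + 6·(-2); 6·(-1) + (-5)·(-2)) = (-12, 4)
w2 = Mw1 = (0·(-12) + 6·4; 6·(-12) + (-5)·4) = (24, -92)
w3 = Mw2 = (-552, 604)
Mw3 = (3624, -6332)
w3·Mw3 = (-552)·3624 + 604·(-6332) = -5824976; w3·w3 = (-552)·(-552) + 604·604 = 669520
λ ≈ -5824976/669520 = -8.700

λ ≈ -8.700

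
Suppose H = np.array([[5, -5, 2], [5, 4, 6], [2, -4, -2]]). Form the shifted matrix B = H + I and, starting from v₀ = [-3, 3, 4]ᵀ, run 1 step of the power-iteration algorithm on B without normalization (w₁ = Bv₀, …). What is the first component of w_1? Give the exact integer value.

-25

B = H + I has rows (6, -5, 2); (5, 5, 6); (2, -4, -1)
w1 = Bv₀ = (6·(-3) + (-5)·3 + 2·4; 5·(-3) + 5·3 + 6·4; 2·(-3) + (-4)·3 + (-1)·4) = (-25, 24, -22)
Requested component of w1: -25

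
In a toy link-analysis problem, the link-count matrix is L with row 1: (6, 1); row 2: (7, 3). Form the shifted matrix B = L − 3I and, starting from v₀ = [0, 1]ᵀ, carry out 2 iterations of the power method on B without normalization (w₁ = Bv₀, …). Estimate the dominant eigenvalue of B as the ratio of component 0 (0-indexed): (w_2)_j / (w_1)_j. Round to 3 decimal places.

μ ≈ 3.000

B = L − 3I has rows (3, 1); (7, 0)
w1 = Bv₀ = (3·0 + 1·1; 7·0 + 0·1) = (1, 0)
w2 = Bw1 = (3·1 + 1·0; 7·1 + 0·0) = (3, 7)
Ratio: 3/1 = 3.000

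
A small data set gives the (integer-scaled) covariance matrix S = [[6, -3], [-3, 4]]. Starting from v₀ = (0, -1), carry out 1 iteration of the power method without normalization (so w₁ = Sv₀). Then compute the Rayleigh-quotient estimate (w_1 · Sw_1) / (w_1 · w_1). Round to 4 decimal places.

w1 = Sv₀ = (6·0 + (-3)·(-1); (-3)·0 + 4·(-1)) = (3, -4)
Sw1 = (30, -25)
w1·Sw1 = 3·30 + (-4)·(-25) = 190; w1·w1 = 3·3 + (-4)·(-4) = 25
λ ≈ 190/25 = 7.6000

7.6000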